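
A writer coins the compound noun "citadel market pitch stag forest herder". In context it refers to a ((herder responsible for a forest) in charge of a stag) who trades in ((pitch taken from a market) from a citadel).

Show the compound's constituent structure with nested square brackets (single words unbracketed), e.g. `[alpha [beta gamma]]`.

Whole compound: head "herder" (specifically "stag forest herder"), modifier "citadel market pitch".
Within "citadel market pitch", the head is "pitch" (specifically "market pitch") and the modifier is "citadel".
Within "market pitch", the head is "pitch" and the modifier is "market".
Within "stag forest herder", the head is "herder" (specifically "forest herder") and the modifier is "stag".
Within "forest herder", the head is "herder" and the modifier is "forest".
Assembled: [[citadel [market pitch]] [stag [forest herder]]].

[[citadel [market pitch]] [stag [forest herder]]]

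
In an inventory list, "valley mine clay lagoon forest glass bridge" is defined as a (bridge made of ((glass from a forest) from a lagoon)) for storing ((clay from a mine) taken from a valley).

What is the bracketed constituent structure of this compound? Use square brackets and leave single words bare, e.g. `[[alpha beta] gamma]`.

[[valley [mine clay]] [[lagoon [forest glass]] bridge]]

Overall it is a kind of bridge (specifically "lagoon forest glass bridge"); the modifier is "valley mine clay".
Within "valley mine clay", the head is "clay" (specifically "mine clay") and the modifier is "valley".
Within "mine clay", the head is "clay" and the modifier is "mine".
Within "lagoon forest glass bridge", the head is "bridge" and the modifier is "lagoon forest glass".
Within "lagoon forest glass", the head is "glass" (specifically "forest glass") and the modifier is "lagoon".
Within "forest glass", the head is "glass" and the modifier is "forest".
Assembled: [[valley [mine clay]] [[lagoon [forest glass]] bridge]].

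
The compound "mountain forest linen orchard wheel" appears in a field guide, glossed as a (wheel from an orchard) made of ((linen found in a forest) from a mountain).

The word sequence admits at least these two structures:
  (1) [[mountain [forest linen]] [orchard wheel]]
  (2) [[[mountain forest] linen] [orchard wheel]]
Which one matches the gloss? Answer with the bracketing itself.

[[mountain [forest linen]] [orchard wheel]]

The paraphrase's head is the "wheel" part ("orchard wheel"); its modifier is "mountain forest linen".
That top-level split, carried through the inner groups, gives [[mountain [forest linen]] [orchard wheel]].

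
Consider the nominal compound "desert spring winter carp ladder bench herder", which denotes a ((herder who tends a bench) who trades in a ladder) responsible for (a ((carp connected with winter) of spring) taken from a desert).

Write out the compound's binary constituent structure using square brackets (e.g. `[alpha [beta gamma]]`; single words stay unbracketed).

Whole compound: head "herder" (specifically "ladder bench herder"), modifier "desert spring winter carp".
Inside "desert spring winter carp": head "carp" (specifically "spring winter carp"), modifier "desert".
Inside "spring winter carp": head "carp" (specifically "winter carp"), modifier "spring".
Inside "winter carp": head "carp", modifier "winter".
Inside "ladder bench herder": head "herder" (specifically "bench herder"), modifier "ladder".
Inside "bench herder": head "herder", modifier "bench".
So the structure is [[desert [spring [winter carp]]] [ladder [bench herder]]].

[[desert [spring [winter carp]]] [ladder [bench herder]]]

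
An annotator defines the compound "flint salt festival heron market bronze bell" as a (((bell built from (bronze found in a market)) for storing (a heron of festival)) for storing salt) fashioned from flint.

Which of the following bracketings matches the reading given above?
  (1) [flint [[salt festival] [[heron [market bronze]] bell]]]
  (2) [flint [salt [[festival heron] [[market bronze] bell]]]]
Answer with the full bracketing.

The paraphrase's head is the "bell" part ("salt festival heron market bronze bell"); its modifier is "flint".
That top-level split, carried through the inner groups, gives [flint [salt [[festival heron] [[market bronze] bell]]]].

[flint [salt [[festival heron] [[market bronze] bell]]]]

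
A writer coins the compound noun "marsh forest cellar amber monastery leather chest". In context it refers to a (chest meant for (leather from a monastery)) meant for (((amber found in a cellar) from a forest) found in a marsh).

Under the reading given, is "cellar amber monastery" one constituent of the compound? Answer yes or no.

The top-level split is [marsh forest cellar amber] [monastery leather chest]; the full structure is [[marsh [forest [cellar amber]]] [[monastery leather] chest]].
"cellar amber monastery" straddles a constituent boundary, so it is not a single unit.

no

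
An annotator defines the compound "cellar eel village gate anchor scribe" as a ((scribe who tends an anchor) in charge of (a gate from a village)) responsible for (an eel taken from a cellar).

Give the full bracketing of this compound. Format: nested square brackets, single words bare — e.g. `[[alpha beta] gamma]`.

[[cellar eel] [[village gate] [anchor scribe]]]

Whole compound: head "scribe" (specifically "village gate anchor scribe"), modifier "cellar eel".
Inside "cellar eel": head "eel", modifier "cellar".
Inside "village gate anchor scribe": head "scribe" (specifically "anchor scribe"), modifier "village gate".
Inside "village gate": head "gate", modifier "village".
Inside "anchor scribe": head "scribe", modifier "anchor".
So the structure is [[cellar eel] [[village gate] [anchor scribe]]].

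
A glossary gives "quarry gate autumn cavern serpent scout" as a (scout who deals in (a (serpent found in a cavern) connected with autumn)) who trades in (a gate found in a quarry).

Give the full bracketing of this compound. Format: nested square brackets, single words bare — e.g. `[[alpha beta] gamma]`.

Overall it is a kind of scout (specifically "autumn cavern serpent scout"); the modifier is "quarry gate".
"quarry gate" → head "gate", modifier "quarry".
"autumn cavern serpent scout" → head "scout", modifier "autumn cavern serpent".
"autumn cavern serpent" → head "serpent" (specifically "cavern serpent"), modifier "autumn".
"cavern serpent" → head "serpent", modifier "cavern".
So the structure is [[quarry gate] [[autumn [cavern serpent]] scout]].

[[quarry gate] [[autumn [cavern serpent]] scout]]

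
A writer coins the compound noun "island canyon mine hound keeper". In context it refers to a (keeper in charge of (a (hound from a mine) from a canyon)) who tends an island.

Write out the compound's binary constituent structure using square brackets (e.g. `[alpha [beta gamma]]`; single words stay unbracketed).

[island [[canyon [mine hound]] keeper]]

Whole compound: head "keeper" (specifically "canyon mine hound keeper"), modifier "island".
Inside "canyon mine hound keeper": head "keeper", modifier "canyon mine hound".
Inside "canyon mine hound": head "hound" (specifically "mine hound"), modifier "canyon".
Inside "mine hound": head "hound", modifier "mine".
Assembled: [island [[canyon [mine hound]] keeper]].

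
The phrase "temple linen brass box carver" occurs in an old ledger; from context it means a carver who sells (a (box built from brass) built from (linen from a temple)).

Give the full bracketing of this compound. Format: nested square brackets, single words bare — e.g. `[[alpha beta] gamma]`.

[[[temple linen] [brass box]] carver]

Overall it is a kind of carver; the modifier is "temple linen brass box".
Inside "temple linen brass box": head "box" (specifically "brass box"), modifier "temple linen".
Inside "temple linen": head "linen", modifier "temple".
Inside "brass box": head "box", modifier "brass".
So the structure is [[[temple linen] [brass box]] carver].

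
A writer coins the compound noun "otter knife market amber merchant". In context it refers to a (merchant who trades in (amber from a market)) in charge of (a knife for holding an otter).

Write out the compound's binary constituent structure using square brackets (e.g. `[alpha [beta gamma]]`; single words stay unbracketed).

[[otter knife] [[market amber] merchant]]

The outermost head in the paraphrase is "merchant" (specifically "market amber merchant"), modified by "otter knife".
"otter knife" → head "knife", modifier "otter".
"market amber merchant" → head "merchant", modifier "market amber".
"market amber" → head "amber", modifier "market".
So the structure is [[otter knife] [[market amber] merchant]].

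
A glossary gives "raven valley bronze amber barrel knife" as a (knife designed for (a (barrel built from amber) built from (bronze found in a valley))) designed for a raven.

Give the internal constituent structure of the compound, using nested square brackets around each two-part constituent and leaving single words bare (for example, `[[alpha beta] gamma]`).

Whole compound: head "knife" (specifically "valley bronze amber barrel knife"), modifier "raven".
Inside "valley bronze amber barrel knife": head "knife", modifier "valley bronze amber barrel".
Inside "valley bronze amber barrel": head "barrel" (specifically "amber barrel"), modifier "valley bronze".
Inside "valley bronze": head "bronze", modifier "valley".
Inside "amber barrel": head "barrel", modifier "amber".
So the structure is [raven [[[valley bronze] [amber barrel]] knife]].

[raven [[[valley bronze] [amber barrel]] knife]]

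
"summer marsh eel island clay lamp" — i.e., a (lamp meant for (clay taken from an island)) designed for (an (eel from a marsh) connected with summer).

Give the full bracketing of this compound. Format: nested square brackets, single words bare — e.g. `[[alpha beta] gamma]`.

[[summer [marsh eel]] [[island clay] lamp]]

Whole compound: head "lamp" (specifically "island clay lamp"), modifier "summer marsh eel".
Inside "summer marsh eel": head "eel" (specifically "marsh eel"), modifier "summer".
Inside "marsh eel": head "eel", modifier "marsh".
Inside "island clay lamp": head "lamp", modifier "island clay".
Inside "island clay": head "clay", modifier "island".
So the structure is [[summer [marsh eel]] [[island clay] lamp]].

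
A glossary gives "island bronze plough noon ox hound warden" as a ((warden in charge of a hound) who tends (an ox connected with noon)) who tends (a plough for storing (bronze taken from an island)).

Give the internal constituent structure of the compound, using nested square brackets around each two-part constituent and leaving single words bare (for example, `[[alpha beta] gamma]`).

At the top level: head "warden" (specifically "noon ox hound warden"); modifier "island bronze plough".
Within "island bronze plough", the head is "plough" and the modifier is "island bronze".
Within "island bronze", the head is "bronze" and the modifier is "island".
Within "noon ox hound warden", the head is "warden" (specifically "hound warden") and the modifier is "noon ox".
Within "noon ox", the head is "ox" and the modifier is "noon".
Within "hound warden", the head is "warden" and the modifier is "hound".
Assembled: [[[island bronze] plough] [[noon ox] [hound warden]]].

[[[island bronze] plough] [[noon ox] [hound warden]]]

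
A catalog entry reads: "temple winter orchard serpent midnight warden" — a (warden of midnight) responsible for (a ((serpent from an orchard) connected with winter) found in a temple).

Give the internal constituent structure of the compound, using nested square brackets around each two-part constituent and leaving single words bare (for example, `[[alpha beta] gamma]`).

[[temple [winter [orchard serpent]]] [midnight warden]]

At the top level: head "warden" (specifically "midnight warden"); modifier "temple winter orchard serpent".
Inside "temple winter orchard serpent": head "serpent" (specifically "winter orchard serpent"), modifier "temple".
Inside "winter orchard serpent": head "serpent" (specifically "orchard serpent"), modifier "winter".
Inside "orchard serpent": head "serpent", modifier "orchard".
Inside "midnight warden": head "warden", modifier "midnight".
Assembled: [[temple [winter [orchard serpent]]] [midnight warden]].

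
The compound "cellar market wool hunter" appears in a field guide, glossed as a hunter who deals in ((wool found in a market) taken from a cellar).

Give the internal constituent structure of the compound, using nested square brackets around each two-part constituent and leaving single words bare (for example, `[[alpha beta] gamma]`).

The outermost head in the paraphrase is "hunter", modified by "cellar market wool".
Within "cellar market wool", the head is "wool" (specifically "market wool") and the modifier is "cellar".
Within "market wool", the head is "wool" and the modifier is "market".
Putting it together: [[cellar [market wool]] hunter].

[[cellar [market wool]] hunter]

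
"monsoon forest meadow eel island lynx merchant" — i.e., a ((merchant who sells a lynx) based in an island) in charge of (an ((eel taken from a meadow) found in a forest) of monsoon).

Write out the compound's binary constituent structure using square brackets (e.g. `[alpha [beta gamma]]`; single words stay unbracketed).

[[monsoon [forest [meadow eel]]] [island [lynx merchant]]]

At the top level: head "merchant" (specifically "island lynx merchant"); modifier "monsoon forest meadow eel".
Inside "monsoon forest meadow eel": head "eel" (specifically "forest meadow eel"), modifier "monsoon".
Inside "forest meadow eel": head "eel" (specifically "meadow eel"), modifier "forest".
Inside "meadow eel": head "eel", modifier "meadow".
Inside "island lynx merchant": head "merchant" (specifically "lynx merchant"), modifier "island".
Inside "lynx merchant": head "merchant", modifier "lynx".
So the structure is [[monsoon [forest [meadow eel]]] [island [lynx merchant]]].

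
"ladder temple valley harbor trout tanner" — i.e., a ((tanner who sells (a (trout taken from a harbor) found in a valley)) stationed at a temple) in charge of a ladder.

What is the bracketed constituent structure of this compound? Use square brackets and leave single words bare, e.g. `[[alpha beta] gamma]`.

[ladder [temple [[valley [harbor trout]] tanner]]]

At the top level: head "tanner" (specifically "temple valley harbor trout tanner"); modifier "ladder".
"temple valley harbor trout tanner" → head "tanner" (specifically "valley harbor trout tanner"), modifier "temple".
"valley harbor trout tanner" → head "tanner", modifier "valley harbor trout".
"valley harbor trout" → head "trout" (specifically "harbor trout"), modifier "valley".
"harbor trout" → head "trout", modifier "harbor".
Putting it together: [ladder [temple [[valley [harbor trout]] tanner]]].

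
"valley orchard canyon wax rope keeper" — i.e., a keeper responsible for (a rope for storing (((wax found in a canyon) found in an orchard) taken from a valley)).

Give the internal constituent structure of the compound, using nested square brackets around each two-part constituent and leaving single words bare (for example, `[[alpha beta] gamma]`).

[[[valley [orchard [canyon wax]]] rope] keeper]

Overall it is a kind of keeper; the modifier is "valley orchard canyon wax rope".
Inside "valley orchard canyon wax rope": head "rope", modifier "valley orchard canyon wax".
Inside "valley orchard canyon wax": head "wax" (specifically "orchard canyon wax"), modifier "valley".
Inside "orchard canyon wax": head "wax" (specifically "canyon wax"), modifier "orchard".
Inside "canyon wax": head "wax", modifier "canyon".
So the structure is [[[valley [orchard [canyon wax]]] rope] keeper].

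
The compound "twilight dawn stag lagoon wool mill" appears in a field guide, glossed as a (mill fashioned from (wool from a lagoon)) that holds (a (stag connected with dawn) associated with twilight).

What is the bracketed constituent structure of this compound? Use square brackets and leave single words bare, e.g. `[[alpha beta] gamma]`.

Whole compound: head "mill" (specifically "lagoon wool mill"), modifier "twilight dawn stag".
Inside "twilight dawn stag": head "stag" (specifically "dawn stag"), modifier "twilight".
Inside "dawn stag": head "stag", modifier "dawn".
Inside "lagoon wool mill": head "mill", modifier "lagoon wool".
Inside "lagoon wool": head "wool", modifier "lagoon".
Assembled: [[twilight [dawn stag]] [[lagoon wool] mill]].

[[twilight [dawn stag]] [[lagoon wool] mill]]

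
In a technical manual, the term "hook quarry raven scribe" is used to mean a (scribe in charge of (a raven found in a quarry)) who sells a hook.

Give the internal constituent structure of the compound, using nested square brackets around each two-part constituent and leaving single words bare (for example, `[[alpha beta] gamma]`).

Whole compound: head "scribe" (specifically "quarry raven scribe"), modifier "hook".
"quarry raven scribe" → head "scribe", modifier "quarry raven".
"quarry raven" → head "raven", modifier "quarry".
Assembled: [hook [[quarry raven] scribe]].

[hook [[quarry raven] scribe]]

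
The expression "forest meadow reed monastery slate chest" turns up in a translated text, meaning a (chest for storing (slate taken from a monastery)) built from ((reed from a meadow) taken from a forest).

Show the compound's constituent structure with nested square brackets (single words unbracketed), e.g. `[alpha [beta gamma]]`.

[[forest [meadow reed]] [[monastery slate] chest]]

Overall it is a kind of chest (specifically "monastery slate chest"); the modifier is "forest meadow reed".
Inside "forest meadow reed": head "reed" (specifically "meadow reed"), modifier "forest".
Inside "meadow reed": head "reed", modifier "meadow".
Inside "monastery slate chest": head "chest", modifier "monastery slate".
Inside "monastery slate": head "slate", modifier "monastery".
Assembled: [[forest [meadow reed]] [[monastery slate] chest]].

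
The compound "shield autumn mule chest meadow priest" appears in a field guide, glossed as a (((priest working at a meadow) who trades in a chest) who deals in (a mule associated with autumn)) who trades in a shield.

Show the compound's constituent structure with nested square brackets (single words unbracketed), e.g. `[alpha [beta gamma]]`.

Overall it is a kind of priest (specifically "autumn mule chest meadow priest"); the modifier is "shield".
Within "autumn mule chest meadow priest", the head is "priest" (specifically "chest meadow priest") and the modifier is "autumn mule".
Within "autumn mule", the head is "mule" and the modifier is "autumn".
Within "chest meadow priest", the head is "priest" (specifically "meadow priest") and the modifier is "chest".
Within "meadow priest", the head is "priest" and the modifier is "meadow".
Putting it together: [shield [[autumn mule] [chest [meadow priest]]]].

[shield [[autumn mule] [chest [meadow priest]]]]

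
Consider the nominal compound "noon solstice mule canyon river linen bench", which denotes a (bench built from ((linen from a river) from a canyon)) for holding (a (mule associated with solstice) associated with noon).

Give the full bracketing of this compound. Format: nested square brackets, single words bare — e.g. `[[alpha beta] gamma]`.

At the top level: head "bench" (specifically "canyon river linen bench"); modifier "noon solstice mule".
"noon solstice mule" → head "mule" (specifically "solstice mule"), modifier "noon".
"solstice mule" → head "mule", modifier "solstice".
"canyon river linen bench" → head "bench", modifier "canyon river linen".
"canyon river linen" → head "linen" (specifically "river linen"), modifier "canyon".
"river linen" → head "linen", modifier "river".
Assembled: [[noon [solstice mule]] [[canyon [river linen]] bench]].

[[noon [solstice mule]] [[canyon [river linen]] bench]]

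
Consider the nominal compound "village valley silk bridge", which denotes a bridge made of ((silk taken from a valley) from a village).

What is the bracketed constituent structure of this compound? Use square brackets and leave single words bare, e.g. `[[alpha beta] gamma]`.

The outermost head in the paraphrase is "bridge", modified by "village valley silk".
"village valley silk" → head "silk" (specifically "valley silk"), modifier "village".
"valley silk" → head "silk", modifier "valley".
Assembled: [[village [valley silk]] bridge].

[[village [valley silk]] bridge]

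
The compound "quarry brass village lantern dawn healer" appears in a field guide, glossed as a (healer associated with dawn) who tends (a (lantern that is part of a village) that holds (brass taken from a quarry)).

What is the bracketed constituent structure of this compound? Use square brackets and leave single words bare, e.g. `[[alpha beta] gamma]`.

Overall it is a kind of healer (specifically "dawn healer"); the modifier is "quarry brass village lantern".
Inside "quarry brass village lantern": head "lantern" (specifically "village lantern"), modifier "quarry brass".
Inside "quarry brass": head "brass", modifier "quarry".
Inside "village lantern": head "lantern", modifier "village".
Inside "dawn healer": head "healer", modifier "dawn".
Putting it together: [[[quarry brass] [village lantern]] [dawn healer]].

[[[quarry brass] [village lantern]] [dawn healer]]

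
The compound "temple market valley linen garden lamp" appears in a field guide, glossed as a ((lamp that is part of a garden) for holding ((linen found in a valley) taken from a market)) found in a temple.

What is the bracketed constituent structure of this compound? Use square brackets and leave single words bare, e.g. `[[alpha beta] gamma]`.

[temple [[market [valley linen]] [garden lamp]]]

Whole compound: head "lamp" (specifically "market valley linen garden lamp"), modifier "temple".
"market valley linen garden lamp" → head "lamp" (specifically "garden lamp"), modifier "market valley linen".
"market valley linen" → head "linen" (specifically "valley linen"), modifier "market".
"valley linen" → head "linen", modifier "valley".
"garden lamp" → head "lamp", modifier "garden".
Putting it together: [temple [[market [valley linen]] [garden lamp]]].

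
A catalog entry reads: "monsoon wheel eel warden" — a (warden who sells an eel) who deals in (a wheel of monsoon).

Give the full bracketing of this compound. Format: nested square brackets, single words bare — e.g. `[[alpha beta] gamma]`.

[[monsoon wheel] [eel warden]]

At the top level: head "warden" (specifically "eel warden"); modifier "monsoon wheel".
Within "monsoon wheel", the head is "wheel" and the modifier is "monsoon".
Within "eel warden", the head is "warden" and the modifier is "eel".
So the structure is [[monsoon wheel] [eel warden]].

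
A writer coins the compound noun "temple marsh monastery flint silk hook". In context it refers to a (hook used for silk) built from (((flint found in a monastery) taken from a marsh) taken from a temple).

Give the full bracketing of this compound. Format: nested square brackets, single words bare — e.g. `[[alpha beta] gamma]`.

[[temple [marsh [monastery flint]]] [silk hook]]

Overall it is a kind of hook (specifically "silk hook"); the modifier is "temple marsh monastery flint".
Inside "temple marsh monastery flint": head "flint" (specifically "marsh monastery flint"), modifier "temple".
Inside "marsh monastery flint": head "flint" (specifically "monastery flint"), modifier "marsh".
Inside "monastery flint": head "flint", modifier "monastery".
Inside "silk hook": head "hook", modifier "silk".
Assembled: [[temple [marsh [monastery flint]]] [silk hook]].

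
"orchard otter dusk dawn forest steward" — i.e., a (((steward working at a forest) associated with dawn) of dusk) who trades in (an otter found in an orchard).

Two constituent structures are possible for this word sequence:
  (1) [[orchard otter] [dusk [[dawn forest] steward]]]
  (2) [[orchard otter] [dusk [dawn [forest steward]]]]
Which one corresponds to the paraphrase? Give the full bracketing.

The paraphrase's head is the "steward" part ("dusk dawn forest steward"); its modifier is "orchard otter".
That top-level split, carried through the inner groups, gives [[orchard otter] [dusk [dawn [forest steward]]]].

[[orchard otter] [dusk [dawn [forest steward]]]]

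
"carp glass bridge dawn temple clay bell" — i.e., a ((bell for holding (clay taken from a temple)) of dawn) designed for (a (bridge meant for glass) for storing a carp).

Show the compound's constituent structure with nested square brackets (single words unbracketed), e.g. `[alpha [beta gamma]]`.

Overall it is a kind of bell (specifically "dawn temple clay bell"); the modifier is "carp glass bridge".
Within "carp glass bridge", the head is "bridge" (specifically "glass bridge") and the modifier is "carp".
Within "glass bridge", the head is "bridge" and the modifier is "glass".
Within "dawn temple clay bell", the head is "bell" (specifically "temple clay bell") and the modifier is "dawn".
Within "temple clay bell", the head is "bell" and the modifier is "temple clay".
Within "temple clay", the head is "clay" and the modifier is "temple".
So the structure is [[carp [glass bridge]] [dawn [[temple clay] bell]]].

[[carp [glass bridge]] [dawn [[temple clay] bell]]]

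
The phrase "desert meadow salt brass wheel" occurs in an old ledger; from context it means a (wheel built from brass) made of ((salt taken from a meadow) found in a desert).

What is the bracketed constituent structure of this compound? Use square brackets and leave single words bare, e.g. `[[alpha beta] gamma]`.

[[desert [meadow salt]] [brass wheel]]

At the top level: head "wheel" (specifically "brass wheel"); modifier "desert meadow salt".
Within "desert meadow salt", the head is "salt" (specifically "meadow salt") and the modifier is "desert".
Within "meadow salt", the head is "salt" and the modifier is "meadow".
Within "brass wheel", the head is "wheel" and the modifier is "brass".
Putting it together: [[desert [meadow salt]] [brass wheel]].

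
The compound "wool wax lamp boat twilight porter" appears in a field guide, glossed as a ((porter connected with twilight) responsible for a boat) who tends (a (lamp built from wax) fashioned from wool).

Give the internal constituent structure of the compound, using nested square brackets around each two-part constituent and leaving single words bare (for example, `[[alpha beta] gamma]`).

At the top level: head "porter" (specifically "boat twilight porter"); modifier "wool wax lamp".
Inside "wool wax lamp": head "lamp" (specifically "wax lamp"), modifier "wool".
Inside "wax lamp": head "lamp", modifier "wax".
Inside "boat twilight porter": head "porter" (specifically "twilight porter"), modifier "boat".
Inside "twilight porter": head "porter", modifier "twilight".
So the structure is [[wool [wax lamp]] [boat [twilight porter]]].

[[wool [wax lamp]] [boat [twilight porter]]]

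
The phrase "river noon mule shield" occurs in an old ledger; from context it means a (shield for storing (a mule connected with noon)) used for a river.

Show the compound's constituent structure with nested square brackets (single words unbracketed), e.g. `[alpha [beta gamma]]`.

[river [[noon mule] shield]]

The outermost head in the paraphrase is "shield" (specifically "noon mule shield"), modified by "river".
"noon mule shield" → head "shield", modifier "noon mule".
"noon mule" → head "mule", modifier "noon".
Putting it together: [river [[noon mule] shield]].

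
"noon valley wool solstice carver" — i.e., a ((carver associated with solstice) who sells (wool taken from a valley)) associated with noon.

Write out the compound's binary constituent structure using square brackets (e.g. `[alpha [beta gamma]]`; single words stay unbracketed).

[noon [[valley wool] [solstice carver]]]

Whole compound: head "carver" (specifically "valley wool solstice carver"), modifier "noon".
"valley wool solstice carver" → head "carver" (specifically "solstice carver"), modifier "valley wool".
"valley wool" → head "wool", modifier "valley".
"solstice carver" → head "carver", modifier "solstice".
Putting it together: [noon [[valley wool] [solstice carver]]].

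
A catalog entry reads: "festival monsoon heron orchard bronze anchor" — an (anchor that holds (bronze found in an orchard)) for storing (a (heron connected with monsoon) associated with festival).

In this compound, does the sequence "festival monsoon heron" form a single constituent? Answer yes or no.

The paraphrase groups the words so that "festival monsoon heron" is one unit: it corresponds to a single parenthesized sub-phrase.
The full structure is [[festival [monsoon heron]] [[orchard bronze] anchor]], in which [festival monsoon heron] is a constituent.

yes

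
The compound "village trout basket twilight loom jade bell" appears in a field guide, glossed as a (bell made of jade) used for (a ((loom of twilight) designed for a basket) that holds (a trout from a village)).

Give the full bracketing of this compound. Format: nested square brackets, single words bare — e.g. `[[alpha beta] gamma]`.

Whole compound: head "bell" (specifically "jade bell"), modifier "village trout basket twilight loom".
"village trout basket twilight loom" → head "loom" (specifically "basket twilight loom"), modifier "village trout".
"village trout" → head "trout", modifier "village".
"basket twilight loom" → head "loom" (specifically "twilight loom"), modifier "basket".
"twilight loom" → head "loom", modifier "twilight".
"jade bell" → head "bell", modifier "jade".
Putting it together: [[[village trout] [basket [twilight loom]]] [jade bell]].

[[[village trout] [basket [twilight loom]]] [jade bell]]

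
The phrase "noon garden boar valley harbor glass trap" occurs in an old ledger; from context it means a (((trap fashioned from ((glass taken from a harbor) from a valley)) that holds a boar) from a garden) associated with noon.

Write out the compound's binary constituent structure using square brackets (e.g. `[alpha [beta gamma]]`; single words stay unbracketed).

Whole compound: head "trap" (specifically "garden boar valley harbor glass trap"), modifier "noon".
Inside "garden boar valley harbor glass trap": head "trap" (specifically "boar valley harbor glass trap"), modifier "garden".
Inside "boar valley harbor glass trap": head "trap" (specifically "valley harbor glass trap"), modifier "boar".
Inside "valley harbor glass trap": head "trap", modifier "valley harbor glass".
Inside "valley harbor glass": head "glass" (specifically "harbor glass"), modifier "valley".
Inside "harbor glass": head "glass", modifier "harbor".
Assembled: [noon [garden [boar [[valley [harbor glass]] trap]]]].

[noon [garden [boar [[valley [harbor glass]] trap]]]]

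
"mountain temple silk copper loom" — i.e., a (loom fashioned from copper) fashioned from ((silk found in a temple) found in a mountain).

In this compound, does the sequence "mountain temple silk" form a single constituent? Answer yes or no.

The paraphrase groups the words so that "mountain temple silk" is one unit: it corresponds to a single parenthesized sub-phrase.
The full structure is [[mountain [temple silk]] [copper loom]], in which [mountain temple silk] is a constituent.

yes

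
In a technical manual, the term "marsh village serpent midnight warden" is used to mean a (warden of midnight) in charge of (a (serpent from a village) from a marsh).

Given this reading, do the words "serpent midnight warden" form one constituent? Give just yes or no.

no

The top-level split is [marsh village serpent] [midnight warden]; the full structure is [[marsh [village serpent]] [midnight warden]].
"serpent midnight warden" straddles a constituent boundary, so it is not a single unit.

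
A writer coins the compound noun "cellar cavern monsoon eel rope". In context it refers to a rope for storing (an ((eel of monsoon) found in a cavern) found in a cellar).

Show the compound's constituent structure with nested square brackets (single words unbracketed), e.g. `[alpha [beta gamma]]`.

At the top level: head "rope"; modifier "cellar cavern monsoon eel".
"cellar cavern monsoon eel" → head "eel" (specifically "cavern monsoon eel"), modifier "cellar".
"cavern monsoon eel" → head "eel" (specifically "monsoon eel"), modifier "cavern".
"monsoon eel" → head "eel", modifier "monsoon".
So the structure is [[cellar [cavern [monsoon eel]]] rope].

[[cellar [cavern [monsoon eel]]] rope]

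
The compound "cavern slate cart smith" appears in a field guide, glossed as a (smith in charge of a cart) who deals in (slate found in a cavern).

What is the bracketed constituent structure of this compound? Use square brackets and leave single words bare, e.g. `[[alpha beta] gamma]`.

[[cavern slate] [cart smith]]

Whole compound: head "smith" (specifically "cart smith"), modifier "cavern slate".
Inside "cavern slate": head "slate", modifier "cavern".
Inside "cart smith": head "smith", modifier "cart".
Assembled: [[cavern slate] [cart smith]].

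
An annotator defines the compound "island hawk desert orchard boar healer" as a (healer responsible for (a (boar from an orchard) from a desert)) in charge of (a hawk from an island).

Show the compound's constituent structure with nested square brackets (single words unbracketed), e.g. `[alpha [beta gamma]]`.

[[island hawk] [[desert [orchard boar]] healer]]

Overall it is a kind of healer (specifically "desert orchard boar healer"); the modifier is "island hawk".
"island hawk" → head "hawk", modifier "island".
"desert orchard boar healer" → head "healer", modifier "desert orchard boar".
"desert orchard boar" → head "boar" (specifically "orchard boar"), modifier "desert".
"orchard boar" → head "boar", modifier "orchard".
Assembled: [[island hawk] [[desert [orchard boar]] healer]].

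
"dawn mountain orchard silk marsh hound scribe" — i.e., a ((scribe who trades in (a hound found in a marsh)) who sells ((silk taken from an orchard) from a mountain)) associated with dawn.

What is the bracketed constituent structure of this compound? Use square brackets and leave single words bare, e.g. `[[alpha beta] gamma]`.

[dawn [[mountain [orchard silk]] [[marsh hound] scribe]]]

The outermost head in the paraphrase is "scribe" (specifically "mountain orchard silk marsh hound scribe"), modified by "dawn".
Within "mountain orchard silk marsh hound scribe", the head is "scribe" (specifically "marsh hound scribe") and the modifier is "mountain orchard silk".
Within "mountain orchard silk", the head is "silk" (specifically "orchard silk") and the modifier is "mountain".
Within "orchard silk", the head is "silk" and the modifier is "orchard".
Within "marsh hound scribe", the head is "scribe" and the modifier is "marsh hound".
Within "marsh hound", the head is "hound" and the modifier is "marsh".
Assembled: [dawn [[mountain [orchard silk]] [[marsh hound] scribe]]].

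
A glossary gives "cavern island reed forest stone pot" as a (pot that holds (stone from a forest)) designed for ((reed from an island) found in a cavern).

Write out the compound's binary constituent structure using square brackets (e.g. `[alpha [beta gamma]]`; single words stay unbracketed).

[[cavern [island reed]] [[forest stone] pot]]

Whole compound: head "pot" (specifically "forest stone pot"), modifier "cavern island reed".
Inside "cavern island reed": head "reed" (specifically "island reed"), modifier "cavern".
Inside "island reed": head "reed", modifier "island".
Inside "forest stone pot": head "pot", modifier "forest stone".
Inside "forest stone": head "stone", modifier "forest".
Putting it together: [[cavern [island reed]] [[forest stone] pot]].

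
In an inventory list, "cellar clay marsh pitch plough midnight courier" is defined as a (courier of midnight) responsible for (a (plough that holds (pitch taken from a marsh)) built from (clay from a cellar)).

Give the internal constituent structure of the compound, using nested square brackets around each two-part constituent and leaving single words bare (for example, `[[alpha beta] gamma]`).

Overall it is a kind of courier (specifically "midnight courier"); the modifier is "cellar clay marsh pitch plough".
Inside "cellar clay marsh pitch plough": head "plough" (specifically "marsh pitch plough"), modifier "cellar clay".
Inside "cellar clay": head "clay", modifier "cellar".
Inside "marsh pitch plough": head "plough", modifier "marsh pitch".
Inside "marsh pitch": head "pitch", modifier "marsh".
Inside "midnight courier": head "courier", modifier "midnight".
Assembled: [[[cellar clay] [[marsh pitch] plough]] [midnight courier]].

[[[cellar clay] [[marsh pitch] plough]] [midnight courier]]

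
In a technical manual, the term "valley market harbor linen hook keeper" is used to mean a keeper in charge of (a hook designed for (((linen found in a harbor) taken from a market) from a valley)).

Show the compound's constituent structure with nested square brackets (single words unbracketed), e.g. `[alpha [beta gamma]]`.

The outermost head in the paraphrase is "keeper", modified by "valley market harbor linen hook".
"valley market harbor linen hook" → head "hook", modifier "valley market harbor linen".
"valley market harbor linen" → head "linen" (specifically "market harbor linen"), modifier "valley".
"market harbor linen" → head "linen" (specifically "harbor linen"), modifier "market".
"harbor linen" → head "linen", modifier "harbor".
Putting it together: [[[valley [market [harbor linen]]] hook] keeper].

[[[valley [market [harbor linen]]] hook] keeper]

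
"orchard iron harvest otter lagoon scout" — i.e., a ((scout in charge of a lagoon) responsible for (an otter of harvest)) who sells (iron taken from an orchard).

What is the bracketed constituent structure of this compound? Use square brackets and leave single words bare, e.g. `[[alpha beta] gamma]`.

Whole compound: head "scout" (specifically "harvest otter lagoon scout"), modifier "orchard iron".
Within "orchard iron", the head is "iron" and the modifier is "orchard".
Within "harvest otter lagoon scout", the head is "scout" (specifically "lagoon scout") and the modifier is "harvest otter".
Within "harvest otter", the head is "otter" and the modifier is "harvest".
Within "lagoon scout", the head is "scout" and the modifier is "lagoon".
So the structure is [[orchard iron] [[harvest otter] [lagoon scout]]].

[[orchard iron] [[harvest otter] [lagoon scout]]]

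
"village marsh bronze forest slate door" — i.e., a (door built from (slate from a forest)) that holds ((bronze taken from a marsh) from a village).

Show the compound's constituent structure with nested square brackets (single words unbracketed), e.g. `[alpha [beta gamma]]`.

At the top level: head "door" (specifically "forest slate door"); modifier "village marsh bronze".
Inside "village marsh bronze": head "bronze" (specifically "marsh bronze"), modifier "village".
Inside "marsh bronze": head "bronze", modifier "marsh".
Inside "forest slate door": head "door", modifier "forest slate".
Inside "forest slate": head "slate", modifier "forest".
Putting it together: [[village [marsh bronze]] [[forest slate] door]].

[[village [marsh bronze]] [[forest slate] door]]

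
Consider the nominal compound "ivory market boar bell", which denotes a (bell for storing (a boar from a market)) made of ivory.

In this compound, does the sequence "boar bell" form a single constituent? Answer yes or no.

no

The top-level split is [ivory] [market boar bell]; the full structure is [ivory [[market boar] bell]].
"boar bell" straddles a constituent boundary, so it is not a single unit.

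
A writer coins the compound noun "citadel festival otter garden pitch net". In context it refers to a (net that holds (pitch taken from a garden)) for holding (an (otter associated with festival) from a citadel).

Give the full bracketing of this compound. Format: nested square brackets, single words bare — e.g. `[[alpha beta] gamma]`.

At the top level: head "net" (specifically "garden pitch net"); modifier "citadel festival otter".
Inside "citadel festival otter": head "otter" (specifically "festival otter"), modifier "citadel".
Inside "festival otter": head "otter", modifier "festival".
Inside "garden pitch net": head "net", modifier "garden pitch".
Inside "garden pitch": head "pitch", modifier "garden".
Assembled: [[citadel [festival otter]] [[garden pitch] net]].

[[citadel [festival otter]] [[garden pitch] net]]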